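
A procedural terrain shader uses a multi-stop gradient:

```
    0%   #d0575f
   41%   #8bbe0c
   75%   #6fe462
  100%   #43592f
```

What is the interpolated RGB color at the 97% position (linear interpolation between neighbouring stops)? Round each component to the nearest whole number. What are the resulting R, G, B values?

97% lies between the 75% and 100% stops, so the local fraction is t = (97 − 75)/(100 − 75) = 22/25 ≈ 0.88.
#6fe462 → (111, 228, 98); #43592f → (67, 89, 47).
R = 111 + 0.88 × (67 − 111) = 72.28 → 72
G = 228 + 0.88 × (89 − 228) = 105.68 → 106
B = 98 + 0.88 × (47 − 98) = 53.12 → 53

(72, 106, 53)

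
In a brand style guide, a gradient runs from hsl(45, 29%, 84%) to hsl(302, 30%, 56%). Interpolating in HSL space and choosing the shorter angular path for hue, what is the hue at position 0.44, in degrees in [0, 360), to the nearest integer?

0

Hue: 302 − 45 = 257°, but |257| > 180 so the shorter arc goes the other way: Δh = 257 − 360 = -103°.
H = 45 + 0.44 × (-103) = -0.32 → 0°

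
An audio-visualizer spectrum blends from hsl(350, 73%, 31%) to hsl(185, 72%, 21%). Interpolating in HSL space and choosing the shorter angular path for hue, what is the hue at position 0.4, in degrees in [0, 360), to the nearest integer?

284

Hue arc: Δh = 185 − 350 = -165° (|Δh| ≤ 180, already the shorter path).
H = 350 + 0.4 × (-165) = 284 → 284°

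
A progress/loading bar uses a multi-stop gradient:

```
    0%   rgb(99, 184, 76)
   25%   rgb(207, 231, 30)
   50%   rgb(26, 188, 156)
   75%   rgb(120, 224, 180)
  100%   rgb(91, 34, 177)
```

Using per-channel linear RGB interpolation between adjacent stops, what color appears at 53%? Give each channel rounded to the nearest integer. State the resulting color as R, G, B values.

53% lies between the 50% and 75% stops, so the local fraction is t = (53 − 50)/(75 − 50) = 3/25 ≈ 0.12.
R = 26 + 0.12 × (120 − 26) = 37.28 → 37
G = 188 + 0.12 × (224 − 188) = 192.32 → 192
B = 156 + 0.12 × (180 − 156) = 158.88 → 159

(37, 192, 159)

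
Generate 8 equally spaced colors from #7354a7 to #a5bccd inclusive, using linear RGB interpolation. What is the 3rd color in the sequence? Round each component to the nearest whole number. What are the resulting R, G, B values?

With 8 swatches and endpoints inclusive, swatch 3 sits at t = (3 − 1)/(8 − 1) = 2/7 ≈ 0.2857.
#7354a7 → (115, 84, 167); #a5bccd → (165, 188, 205).
R = 115 + 0.2857 × (165 − 115) = 129.285 → 129
G = 84 + 0.2857 × (188 − 84) = 113.713 → 114
B = 167 + 0.2857 × (205 − 167) = 177.857 → 178

(129, 114, 178)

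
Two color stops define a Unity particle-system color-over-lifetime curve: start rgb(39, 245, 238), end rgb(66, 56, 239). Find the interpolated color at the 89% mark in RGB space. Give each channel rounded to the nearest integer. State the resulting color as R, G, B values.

(63, 77, 239)

89% corresponds to t = 0.89.
R = 39 + 0.89 × (66 − 39) = 39 + 0.89 × 27 = 63.03 → 63
G = 245 + 0.89 × (56 − 245) = 245 + 0.89 × -189 = 76.79 → 77
B = 238 + 0.89 × (239 − 238) = 238 + 0.89 × 1 = 238.89 → 239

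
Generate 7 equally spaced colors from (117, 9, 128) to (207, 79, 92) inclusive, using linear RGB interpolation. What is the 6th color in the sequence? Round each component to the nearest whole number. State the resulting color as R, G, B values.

(192, 67, 98)

With 7 swatches and endpoints inclusive, swatch 6 sits at t = (6 − 1)/(7 − 1) = 5/6 ≈ 0.8333.
R = 117 + 0.8333 × (207 − 117) = 191.997 → 192
G = 9 + 0.8333 × (79 − 9) = 67.331 → 67
B = 128 + 0.8333 × (92 − 128) = 98.001 → 98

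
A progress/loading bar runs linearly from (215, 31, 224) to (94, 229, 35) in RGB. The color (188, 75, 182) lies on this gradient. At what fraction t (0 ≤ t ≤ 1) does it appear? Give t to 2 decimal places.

0.22

Invert the lerp on the G channel (largest span, 198): t = (75 − 31) / (229 − 31) = 44/198 = 0.22222.
Check on R: (188 − 215)/(94 − 215) = 0.2231 ✓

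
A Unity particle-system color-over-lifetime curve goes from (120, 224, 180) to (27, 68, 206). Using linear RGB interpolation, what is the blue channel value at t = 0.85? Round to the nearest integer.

B = 180 + 0.85 × (206 − 180) = 202.1 → 202

202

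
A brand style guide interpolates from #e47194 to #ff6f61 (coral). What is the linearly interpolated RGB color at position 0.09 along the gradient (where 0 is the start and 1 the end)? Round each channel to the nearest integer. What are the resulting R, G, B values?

#e47194 → (228, 113, 148); #ff6f61 → (255, 111, 97).
R = 228 + 0.09 × (255 − 228) = 228 + 0.09 × 27 = 230.43 → 230
G = 113 + 0.09 × (111 − 113) = 113 + 0.09 × -2 = 112.82 → 113
B = 148 + 0.09 × (97 − 148) = 148 + 0.09 × -51 = 143.41 → 143
So the blended color is (230, 113, 143), about #e6718f.

(230, 113, 143)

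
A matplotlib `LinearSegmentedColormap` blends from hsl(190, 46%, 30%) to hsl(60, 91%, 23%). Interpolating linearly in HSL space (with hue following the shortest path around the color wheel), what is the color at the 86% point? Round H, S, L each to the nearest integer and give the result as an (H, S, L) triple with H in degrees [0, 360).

(78, 85, 24)

Hue arc: Δh = 60 − 190 = -130° (|Δh| ≤ 180, already the shorter path).
H = 190 + 0.86 × (-130) = 78.2 → 78°
S = 46 + 0.86 × (91 − 46) = 84.7 → 85%
L = 30 + 0.86 × (23 − 30) = 23.98 → 24%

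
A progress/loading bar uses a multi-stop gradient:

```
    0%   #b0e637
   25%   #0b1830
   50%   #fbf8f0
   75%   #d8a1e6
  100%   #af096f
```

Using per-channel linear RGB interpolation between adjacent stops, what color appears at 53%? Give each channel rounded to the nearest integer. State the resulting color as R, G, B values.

53% lies between the 50% and 75% stops, so the local fraction is t = (53 − 50)/(75 − 50) = 3/25 ≈ 0.12.
#fbf8f0 → (251, 248, 240); #d8a1e6 → (216, 161, 230).
R = 251 + 0.12 × (216 − 251) = 246.8 → 247
G = 248 + 0.12 × (161 − 248) = 237.56 → 238
B = 240 + 0.12 × (230 − 240) = 238.8 → 239

(247, 238, 239)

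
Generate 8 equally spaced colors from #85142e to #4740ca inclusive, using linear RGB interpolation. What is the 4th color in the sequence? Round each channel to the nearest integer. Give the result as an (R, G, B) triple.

(106, 39, 113)

With 8 swatches and endpoints inclusive, swatch 4 sits at t = (4 − 1)/(8 − 1) = 3/7 ≈ 0.4286.
#85142e → (133, 20, 46); #4740ca → (71, 64, 202).
R = 133 + 0.4286 × (71 − 133) = 106.427 → 106
G = 20 + 0.4286 × (64 − 20) = 38.858 → 39
B = 46 + 0.4286 × (202 − 46) = 112.862 → 113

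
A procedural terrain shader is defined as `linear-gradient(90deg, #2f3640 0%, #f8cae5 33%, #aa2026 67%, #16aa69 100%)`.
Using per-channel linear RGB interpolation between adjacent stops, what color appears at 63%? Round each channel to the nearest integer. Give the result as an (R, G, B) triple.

63% lies between the 33% and 67% stops, so the local fraction is t = (63 − 33)/(67 − 33) = 30/34 ≈ 0.8824.
#f8cae5 → (248, 202, 229); #aa2026 → (170, 32, 38).
R = 248 + 0.8824 × (170 − 248) = 179.173 → 179
G = 202 + 0.8824 × (32 − 202) = 51.992 → 52
B = 229 + 0.8824 × (38 − 229) = 60.462 → 60

(179, 52, 60)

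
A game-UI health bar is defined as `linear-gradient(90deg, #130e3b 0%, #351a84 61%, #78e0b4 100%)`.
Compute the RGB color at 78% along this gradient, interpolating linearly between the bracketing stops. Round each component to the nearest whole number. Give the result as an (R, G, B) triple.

78% lies between the 61% and 100% stops, so the local fraction is t = (78 − 61)/(100 − 61) = 17/39 ≈ 0.4359.
#351a84 → (53, 26, 132); #78e0b4 → (120, 224, 180).
R = 53 + 0.4359 × (120 − 53) = 82.205 → 82
G = 26 + 0.4359 × (224 − 26) = 112.308 → 112
B = 132 + 0.4359 × (180 − 132) = 152.923 → 153

(82, 112, 153)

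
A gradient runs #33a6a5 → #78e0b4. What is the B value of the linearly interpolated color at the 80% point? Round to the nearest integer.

B₁ = 165 (from #33a6a5), B₂ = 180 (from #78e0b4).
B = 165 + 0.8 × (180 − 165) = 177 → 177

177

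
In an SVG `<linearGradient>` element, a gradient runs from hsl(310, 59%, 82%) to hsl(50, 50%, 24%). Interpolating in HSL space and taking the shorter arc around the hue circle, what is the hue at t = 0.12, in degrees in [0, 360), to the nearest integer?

Hue: 50 − 310 = -260°, but |-260| > 180 so the shorter arc goes the other way: Δh = -260 + 360 = 100°.
H = 310 + 0.12 × (100) = 322 → 322°

322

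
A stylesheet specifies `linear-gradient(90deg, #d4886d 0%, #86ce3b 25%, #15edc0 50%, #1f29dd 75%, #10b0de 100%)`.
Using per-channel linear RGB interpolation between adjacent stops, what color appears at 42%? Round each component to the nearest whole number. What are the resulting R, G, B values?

(57, 227, 149)

42% lies between the 25% and 50% stops, so the local fraction is t = (42 − 25)/(50 − 25) = 17/25 ≈ 0.68.
#86ce3b → (134, 206, 59); #15edc0 → (21, 237, 192).
R = 134 + 0.68 × (21 − 134) = 57.16 → 57
G = 206 + 0.68 × (237 − 206) = 227.08 → 227
B = 59 + 0.68 × (192 − 59) = 149.44 → 149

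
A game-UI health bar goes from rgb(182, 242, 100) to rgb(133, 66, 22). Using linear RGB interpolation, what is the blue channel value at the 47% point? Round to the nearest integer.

B = 100 + 0.47 × (22 − 100) = 63.34 → 63

63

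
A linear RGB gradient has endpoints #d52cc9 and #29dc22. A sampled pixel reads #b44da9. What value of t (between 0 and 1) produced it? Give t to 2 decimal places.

Invert the lerp on the G channel (largest span, 176): t = (77 − 44) / (220 − 44) = 33/176 = 0.1875.
Check on R: (180 − 213)/(41 − 213) = 0.1919 ✓

0.19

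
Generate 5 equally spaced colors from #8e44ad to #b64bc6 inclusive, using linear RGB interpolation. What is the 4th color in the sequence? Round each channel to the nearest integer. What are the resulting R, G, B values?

With 5 swatches and endpoints inclusive, swatch 4 sits at t = (4 − 1)/(5 − 1) = 3/4 ≈ 0.75.
#8e44ad → (142, 68, 173); #b64bc6 → (182, 75, 198).
R = 142 + 0.75 × (182 − 142) = 172 → 172
G = 68 + 0.75 × (75 − 68) = 73.25 → 73
B = 173 + 0.75 × (198 − 173) = 191.75 → 192

(172, 73, 192)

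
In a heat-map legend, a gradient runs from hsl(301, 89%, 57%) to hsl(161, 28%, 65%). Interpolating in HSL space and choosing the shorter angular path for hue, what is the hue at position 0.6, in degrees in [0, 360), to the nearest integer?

217

Hue arc: Δh = 161 − 301 = -140° (|Δh| ≤ 180, already the shorter path).
H = 301 + 0.6 × (-140) = 217 → 217°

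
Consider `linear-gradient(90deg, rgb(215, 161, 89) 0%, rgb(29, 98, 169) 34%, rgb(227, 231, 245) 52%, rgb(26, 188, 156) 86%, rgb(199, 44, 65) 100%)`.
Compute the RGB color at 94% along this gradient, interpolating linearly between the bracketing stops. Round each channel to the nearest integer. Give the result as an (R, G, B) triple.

94% lies between the 86% and 100% stops, so the local fraction is t = (94 − 86)/(100 − 86) = 8/14 ≈ 0.5714.
R = 26 + 0.5714 × (199 − 26) = 124.852 → 125
G = 188 + 0.5714 × (44 − 188) = 105.718 → 106
B = 156 + 0.5714 × (65 − 156) = 104.003 → 104

(125, 106, 104)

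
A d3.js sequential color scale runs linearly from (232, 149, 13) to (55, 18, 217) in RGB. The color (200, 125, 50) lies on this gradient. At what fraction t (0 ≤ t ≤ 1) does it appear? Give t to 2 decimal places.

0.18

Invert the lerp on the B channel (largest span, 204): t = (50 − 13) / (217 − 13) = 37/204 = 0.18137.
Check on R: (200 − 232)/(55 − 232) = 0.1808 ✓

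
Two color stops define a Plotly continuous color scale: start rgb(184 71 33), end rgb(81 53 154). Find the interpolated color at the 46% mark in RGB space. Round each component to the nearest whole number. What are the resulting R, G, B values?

(137, 63, 89)

46% corresponds to t = 0.46.
R = 184 + 0.46 × (81 − 184) = 184 + 0.46 × -103 = 136.62 → 137
G = 71 + 0.46 × (53 − 71) = 71 + 0.46 × -18 = 62.72 → 63
B = 33 + 0.46 × (154 − 33) = 33 + 0.46 × 121 = 88.66 → 89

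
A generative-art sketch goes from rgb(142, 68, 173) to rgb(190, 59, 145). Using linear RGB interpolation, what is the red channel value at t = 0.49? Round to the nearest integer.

166

R = 142 + 0.49 × (190 − 142) = 165.52 → 166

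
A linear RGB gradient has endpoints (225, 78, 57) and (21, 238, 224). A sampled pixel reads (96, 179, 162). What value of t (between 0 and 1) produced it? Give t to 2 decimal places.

Invert the lerp on the R channel (largest span, 204): t = (96 − 225) / (21 − 225) = -129/-204 = 0.63235.
Check on G: (179 − 78)/(238 − 78) = 0.6312 ✓

0.63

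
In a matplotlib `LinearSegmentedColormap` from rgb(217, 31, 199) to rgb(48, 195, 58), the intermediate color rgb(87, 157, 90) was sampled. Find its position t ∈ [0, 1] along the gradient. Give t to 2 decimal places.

0.77

Invert the lerp on the R channel (largest span, 169): t = (87 − 217) / (48 − 217) = -130/-169 = 0.76923.
Check on G: (157 − 31)/(195 − 31) = 0.7683 ✓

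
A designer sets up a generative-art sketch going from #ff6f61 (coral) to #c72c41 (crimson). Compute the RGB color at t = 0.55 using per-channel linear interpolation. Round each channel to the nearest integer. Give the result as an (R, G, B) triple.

(224, 74, 79)

#ff6f61 → (255, 111, 97); #c72c41 → (199, 44, 65).
R = 255 + 0.55 × (199 − 255) = 255 + 0.55 × -56 = 224.2 → 224
G = 111 + 0.55 × (44 − 111) = 111 + 0.55 × -67 = 74.15 → 74
B = 97 + 0.55 × (65 − 97) = 97 + 0.55 × -32 = 79.4 → 79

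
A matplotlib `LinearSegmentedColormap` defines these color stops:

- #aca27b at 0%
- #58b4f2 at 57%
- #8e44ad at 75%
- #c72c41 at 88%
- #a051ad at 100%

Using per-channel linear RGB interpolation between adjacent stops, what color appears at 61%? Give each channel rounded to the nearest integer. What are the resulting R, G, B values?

(100, 155, 227)

61% lies between the 57% and 75% stops, so the local fraction is t = (61 − 57)/(75 − 57) = 4/18 ≈ 0.2222.
#58b4f2 → (88, 180, 242); #8e44ad → (142, 68, 173).
R = 88 + 0.2222 × (142 − 88) = 99.999 → 100
G = 180 + 0.2222 × (68 − 180) = 155.114 → 155
B = 242 + 0.2222 × (173 − 242) = 226.668 → 227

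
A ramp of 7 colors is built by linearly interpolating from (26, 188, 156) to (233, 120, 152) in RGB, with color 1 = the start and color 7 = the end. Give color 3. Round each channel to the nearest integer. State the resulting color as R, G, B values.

With 7 swatches and endpoints inclusive, swatch 3 sits at t = (3 − 1)/(7 − 1) = 2/6 ≈ 0.3333.
R = 26 + 0.3333 × (233 − 26) = 94.993 → 95
G = 188 + 0.3333 × (120 − 188) = 165.336 → 165
B = 156 + 0.3333 × (152 − 156) = 154.667 → 155

(95, 165, 155)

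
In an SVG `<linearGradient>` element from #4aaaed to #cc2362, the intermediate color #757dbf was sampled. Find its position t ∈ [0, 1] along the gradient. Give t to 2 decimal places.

0.33

Invert the lerp on the B channel (largest span, 139): t = (191 − 237) / (98 − 237) = -46/-139 = 0.33094.
Check on R: (117 − 74)/(204 − 74) = 0.3308 ✓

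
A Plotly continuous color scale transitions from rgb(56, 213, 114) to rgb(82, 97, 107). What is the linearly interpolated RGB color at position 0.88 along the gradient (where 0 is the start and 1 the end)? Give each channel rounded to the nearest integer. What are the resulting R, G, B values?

(79, 111, 108)

R = 56 + 0.88 × (82 − 56) = 56 + 0.88 × 26 = 78.88 → 79
G = 213 + 0.88 × (97 − 213) = 213 + 0.88 × -116 = 110.92 → 111
B = 114 + 0.88 × (107 − 114) = 114 + 0.88 × -7 = 107.84 → 108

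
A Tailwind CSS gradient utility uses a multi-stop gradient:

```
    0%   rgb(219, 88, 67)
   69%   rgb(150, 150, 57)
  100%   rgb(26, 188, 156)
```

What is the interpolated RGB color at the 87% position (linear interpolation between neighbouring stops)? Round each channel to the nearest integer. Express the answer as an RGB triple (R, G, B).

(78, 172, 114)

87% lies between the 69% and 100% stops, so the local fraction is t = (87 − 69)/(100 − 69) = 18/31 ≈ 0.5806.
R = 150 + 0.5806 × (26 − 150) = 78.006 → 78
G = 150 + 0.5806 × (188 − 150) = 172.063 → 172
B = 57 + 0.5806 × (156 − 57) = 114.479 → 114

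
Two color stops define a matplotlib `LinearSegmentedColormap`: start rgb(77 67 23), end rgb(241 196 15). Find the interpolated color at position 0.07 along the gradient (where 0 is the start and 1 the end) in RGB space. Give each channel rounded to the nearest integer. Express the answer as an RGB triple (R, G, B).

R = 77 + 0.07 × (241 − 77) = 77 + 0.07 × 164 = 88.48 → 88
G = 67 + 0.07 × (196 − 67) = 67 + 0.07 × 129 = 76.03 → 76
B = 23 + 0.07 × (15 − 23) = 23 + 0.07 × -8 = 22.44 → 22

(88, 76, 22)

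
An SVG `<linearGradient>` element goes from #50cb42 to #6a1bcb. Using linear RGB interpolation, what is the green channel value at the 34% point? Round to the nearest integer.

G₁ = 203 (from #50cb42), G₂ = 27 (from #6a1bcb).
G = 203 + 0.34 × (27 − 203) = 143.16 → 143

143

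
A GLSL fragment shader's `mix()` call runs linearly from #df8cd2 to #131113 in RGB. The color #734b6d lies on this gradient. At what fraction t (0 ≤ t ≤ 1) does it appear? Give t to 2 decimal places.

Invert the lerp on the R channel (largest span, 204): t = (115 − 223) / (19 − 223) = -108/-204 = 0.52941.
Check on G: (75 − 140)/(17 − 140) = 0.5285 ✓

0.53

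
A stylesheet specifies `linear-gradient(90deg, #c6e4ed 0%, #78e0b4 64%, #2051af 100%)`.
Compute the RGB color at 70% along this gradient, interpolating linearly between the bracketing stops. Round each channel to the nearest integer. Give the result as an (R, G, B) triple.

70% lies between the 64% and 100% stops, so the local fraction is t = (70 − 64)/(100 − 64) = 6/36 ≈ 0.1667.
#78e0b4 → (120, 224, 180); #2051af → (32, 81, 175).
R = 120 + 0.1667 × (32 − 120) = 105.33 → 105
G = 224 + 0.1667 × (81 − 224) = 200.162 → 200
B = 180 + 0.1667 × (175 − 180) = 179.167 → 179

(105, 200, 179)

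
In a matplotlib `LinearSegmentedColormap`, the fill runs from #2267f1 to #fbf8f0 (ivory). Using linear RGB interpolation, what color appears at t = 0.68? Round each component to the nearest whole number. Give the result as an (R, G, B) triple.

(182, 202, 240)

#2267f1 → (34, 103, 241); #fbf8f0 → (251, 248, 240).
R = 34 + 0.68 × (251 − 34) = 34 + 0.68 × 217 = 181.56 → 182
G = 103 + 0.68 × (248 − 103) = 103 + 0.68 × 145 = 201.6 → 202
B = 241 + 0.68 × (240 − 241) = 241 + 0.68 × -1 = 240.32 → 240
So the blended color is (182, 202, 240), about #b6caf0.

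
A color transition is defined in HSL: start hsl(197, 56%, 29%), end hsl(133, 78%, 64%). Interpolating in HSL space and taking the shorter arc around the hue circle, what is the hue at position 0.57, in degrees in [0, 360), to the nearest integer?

161

Hue arc: Δh = 133 − 197 = -64° (|Δh| ≤ 180, already the shorter path).
H = 197 + 0.57 × (-64) = 160.52 → 161°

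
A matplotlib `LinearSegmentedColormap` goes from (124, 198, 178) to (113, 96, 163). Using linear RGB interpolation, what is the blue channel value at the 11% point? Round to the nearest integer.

176

B = 178 + 0.11 × (163 − 178) = 176.35 → 176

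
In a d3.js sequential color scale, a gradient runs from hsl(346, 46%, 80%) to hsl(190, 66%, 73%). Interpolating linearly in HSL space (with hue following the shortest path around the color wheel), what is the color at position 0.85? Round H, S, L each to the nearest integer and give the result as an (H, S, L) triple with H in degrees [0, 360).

(213, 63, 74)

Hue arc: Δh = 190 − 346 = -156° (|Δh| ≤ 180, already the shorter path).
H = 346 + 0.85 × (-156) = 213.4 → 213°
S = 46 + 0.85 × (66 − 46) = 63 → 63%
L = 80 + 0.85 × (73 − 80) = 74.05 → 74%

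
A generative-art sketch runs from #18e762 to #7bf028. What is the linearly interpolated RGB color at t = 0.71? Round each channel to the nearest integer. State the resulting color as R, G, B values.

(94, 237, 57)

#18e762 → (24, 231, 98); #7bf028 → (123, 240, 40).
R = 24 + 0.71 × (123 − 24) = 24 + 0.71 × 99 = 94.29 → 94
G = 231 + 0.71 × (240 − 231) = 231 + 0.71 × 9 = 237.39 → 237
B = 98 + 0.71 × (40 − 98) = 98 + 0.71 × -58 = 56.82 → 57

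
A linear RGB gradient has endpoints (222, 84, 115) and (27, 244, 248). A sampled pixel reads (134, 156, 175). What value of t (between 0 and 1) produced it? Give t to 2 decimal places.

0.45

Invert the lerp on the R channel (largest span, 195): t = (134 − 222) / (27 − 222) = -88/-195 = 0.45128.
Check on G: (156 − 84)/(244 − 84) = 0.45 ✓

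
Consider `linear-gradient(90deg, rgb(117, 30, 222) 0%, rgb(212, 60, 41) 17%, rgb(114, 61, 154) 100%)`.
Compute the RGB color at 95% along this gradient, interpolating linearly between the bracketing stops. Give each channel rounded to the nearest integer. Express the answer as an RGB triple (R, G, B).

95% lies between the 17% and 100% stops, so the local fraction is t = (95 − 17)/(100 − 17) = 78/83 ≈ 0.9398.
R = 212 + 0.9398 × (114 − 212) = 119.9 → 120
G = 60 + 0.9398 × (61 − 60) = 60.94 → 61
B = 41 + 0.9398 × (154 − 41) = 147.197 → 147

(120, 61, 147)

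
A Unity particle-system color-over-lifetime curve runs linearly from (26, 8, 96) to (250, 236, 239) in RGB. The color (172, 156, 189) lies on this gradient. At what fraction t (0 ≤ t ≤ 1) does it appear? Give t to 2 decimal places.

Invert the lerp on the G channel (largest span, 228): t = (156 − 8) / (236 − 8) = 148/228 = 0.64912.
Check on R: (172 − 26)/(250 − 26) = 0.6518 ✓

0.65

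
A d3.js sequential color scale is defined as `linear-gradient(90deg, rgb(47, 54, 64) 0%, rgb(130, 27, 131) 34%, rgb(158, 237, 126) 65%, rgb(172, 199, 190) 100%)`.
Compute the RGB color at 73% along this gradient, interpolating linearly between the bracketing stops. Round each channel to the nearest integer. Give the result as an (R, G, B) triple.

73% lies between the 65% and 100% stops, so the local fraction is t = (73 − 65)/(100 − 65) = 8/35 ≈ 0.2286.
R = 158 + 0.2286 × (172 − 158) = 161.2 → 161
G = 237 + 0.2286 × (199 − 237) = 228.313 → 228
B = 126 + 0.2286 × (190 − 126) = 140.63 → 141

(161, 228, 141)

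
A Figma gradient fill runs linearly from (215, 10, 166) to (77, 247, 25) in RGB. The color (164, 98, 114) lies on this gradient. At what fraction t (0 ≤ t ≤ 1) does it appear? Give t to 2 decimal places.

Invert the lerp on the G channel (largest span, 237): t = (98 − 10) / (247 − 10) = 88/237 = 0.37131.
Check on R: (164 − 215)/(77 − 215) = 0.3696 ✓

0.37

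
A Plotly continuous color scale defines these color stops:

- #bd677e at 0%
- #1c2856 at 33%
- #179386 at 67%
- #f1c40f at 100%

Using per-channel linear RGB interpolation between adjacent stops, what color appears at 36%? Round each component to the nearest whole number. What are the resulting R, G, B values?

36% lies between the 33% and 67% stops, so the local fraction is t = (36 − 33)/(67 − 33) = 3/34 ≈ 0.0882.
#1c2856 → (28, 40, 86); #179386 → (23, 147, 134).
R = 28 + 0.0882 × (23 − 28) = 27.559 → 28
G = 40 + 0.0882 × (147 − 40) = 49.437 → 49
B = 86 + 0.0882 × (134 − 86) = 90.234 → 90

(28, 49, 90)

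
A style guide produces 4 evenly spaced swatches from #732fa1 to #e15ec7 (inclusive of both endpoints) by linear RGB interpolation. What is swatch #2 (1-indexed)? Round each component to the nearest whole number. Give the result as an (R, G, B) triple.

(152, 63, 174)

With 4 swatches and endpoints inclusive, swatch 2 sits at t = (2 − 1)/(4 − 1) = 1/3 ≈ 0.3333.
#732fa1 → (115, 47, 161); #e15ec7 → (225, 94, 199).
R = 115 + 0.3333 × (225 − 115) = 151.663 → 152
G = 47 + 0.3333 × (94 − 47) = 62.665 → 63
B = 161 + 0.3333 × (199 − 161) = 173.665 → 174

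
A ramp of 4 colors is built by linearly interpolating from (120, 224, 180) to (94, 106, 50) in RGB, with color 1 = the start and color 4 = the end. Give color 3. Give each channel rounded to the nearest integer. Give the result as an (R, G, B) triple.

(103, 145, 93)

With 4 swatches and endpoints inclusive, swatch 3 sits at t = (3 − 1)/(4 − 1) = 2/3 ≈ 0.6667.
R = 120 + 0.6667 × (94 − 120) = 102.666 → 103
G = 224 + 0.6667 × (106 − 224) = 145.329 → 145
B = 180 + 0.6667 × (50 − 180) = 93.329 → 93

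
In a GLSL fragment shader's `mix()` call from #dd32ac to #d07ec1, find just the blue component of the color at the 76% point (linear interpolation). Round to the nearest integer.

188

B₁ = 172 (from #dd32ac), B₂ = 193 (from #d07ec1).
B = 172 + 0.76 × (193 − 172) = 187.96 → 188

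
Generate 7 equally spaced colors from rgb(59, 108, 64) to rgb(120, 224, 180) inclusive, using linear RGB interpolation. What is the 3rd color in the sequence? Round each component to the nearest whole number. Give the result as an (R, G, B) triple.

(79, 147, 103)

With 7 swatches and endpoints inclusive, swatch 3 sits at t = (3 − 1)/(7 − 1) = 2/6 ≈ 0.3333.
R = 59 + 0.3333 × (120 − 59) = 79.331 → 79
G = 108 + 0.3333 × (224 − 108) = 146.663 → 147
B = 64 + 0.3333 × (180 − 64) = 102.663 → 103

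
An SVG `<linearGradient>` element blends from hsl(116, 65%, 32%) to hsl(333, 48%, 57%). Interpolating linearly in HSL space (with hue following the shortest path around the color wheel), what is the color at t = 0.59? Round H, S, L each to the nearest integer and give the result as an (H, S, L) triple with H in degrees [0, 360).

(32, 55, 47)

Hue: 333 − 116 = 217°, but |217| > 180 so the shorter arc goes the other way: Δh = 217 − 360 = -143°.
H = 116 + 0.59 × (-143) = 31.63 → 32°
S = 65 + 0.59 × (48 − 65) = 54.97 → 55%
L = 32 + 0.59 × (57 − 32) = 46.75 → 47%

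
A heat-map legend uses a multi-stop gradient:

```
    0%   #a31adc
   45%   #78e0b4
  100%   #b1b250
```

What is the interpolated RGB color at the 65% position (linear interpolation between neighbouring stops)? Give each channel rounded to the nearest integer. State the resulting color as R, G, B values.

65% lies between the 45% and 100% stops, so the local fraction is t = (65 − 45)/(100 − 45) = 20/55 ≈ 0.3636.
#78e0b4 → (120, 224, 180); #b1b250 → (177, 178, 80).
R = 120 + 0.3636 × (177 − 120) = 140.725 → 141
G = 224 + 0.3636 × (178 − 224) = 207.274 → 207
B = 180 + 0.3636 × (80 − 180) = 143.64 → 144

(141, 207, 144)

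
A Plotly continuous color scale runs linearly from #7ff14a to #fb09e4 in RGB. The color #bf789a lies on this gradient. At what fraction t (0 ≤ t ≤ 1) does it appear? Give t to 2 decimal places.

0.52

Invert the lerp on the G channel (largest span, 232): t = (120 − 241) / (9 − 241) = -121/-232 = 0.52155.
Check on R: (191 − 127)/(251 − 127) = 0.5161 ✓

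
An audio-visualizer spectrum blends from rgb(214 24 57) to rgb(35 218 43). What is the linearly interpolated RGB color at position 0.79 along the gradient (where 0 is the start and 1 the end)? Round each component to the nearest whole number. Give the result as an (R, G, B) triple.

(73, 177, 46)

R = 214 + 0.79 × (35 − 214) = 214 + 0.79 × -179 = 72.59 → 73
G = 24 + 0.79 × (218 − 24) = 24 + 0.79 × 194 = 177.26 → 177
B = 57 + 0.79 × (43 − 57) = 57 + 0.79 × -14 = 45.94 → 46
So the blended color is (73, 177, 46), about #49b12e.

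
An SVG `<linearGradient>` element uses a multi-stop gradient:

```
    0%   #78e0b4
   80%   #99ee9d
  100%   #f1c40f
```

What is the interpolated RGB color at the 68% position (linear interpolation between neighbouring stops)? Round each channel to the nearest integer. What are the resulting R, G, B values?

(148, 236, 160)

68% lies between the 0% and 80% stops, so the local fraction is t = (68 − 0)/(80 − 0) = 68/80 ≈ 0.85.
#78e0b4 → (120, 224, 180); #99ee9d → (153, 238, 157).
R = 120 + 0.85 × (153 − 120) = 148.05 → 148
G = 224 + 0.85 × (238 − 224) = 235.9 → 236
B = 180 + 0.85 × (157 − 180) = 160.45 → 160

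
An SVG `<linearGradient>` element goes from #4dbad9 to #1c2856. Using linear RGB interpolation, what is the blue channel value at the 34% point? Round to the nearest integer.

B₁ = 217 (from #4dbad9), B₂ = 86 (from #1c2856).
B = 217 + 0.34 × (86 − 217) = 172.46 → 172

172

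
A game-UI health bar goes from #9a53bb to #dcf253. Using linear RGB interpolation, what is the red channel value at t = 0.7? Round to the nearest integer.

R₁ = 154 (from #9a53bb), R₂ = 220 (from #dcf253).
R = 154 + 0.7 × (220 − 154) = 200.2 → 200

200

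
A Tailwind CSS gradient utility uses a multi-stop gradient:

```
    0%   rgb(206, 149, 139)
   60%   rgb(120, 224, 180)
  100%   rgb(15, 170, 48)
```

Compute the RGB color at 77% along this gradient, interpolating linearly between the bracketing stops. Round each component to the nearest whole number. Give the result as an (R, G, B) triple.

(75, 201, 124)

77% lies between the 60% and 100% stops, so the local fraction is t = (77 − 60)/(100 − 60) = 17/40 ≈ 0.425.
R = 120 + 0.425 × (15 − 120) = 75.375 → 75
G = 224 + 0.425 × (170 − 224) = 201.05 → 201
B = 180 + 0.425 × (48 − 180) = 123.9 → 124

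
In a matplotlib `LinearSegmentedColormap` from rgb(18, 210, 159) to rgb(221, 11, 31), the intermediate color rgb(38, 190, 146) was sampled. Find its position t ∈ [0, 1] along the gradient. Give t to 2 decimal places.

0.10

Invert the lerp on the R channel (largest span, 203): t = (38 − 18) / (221 − 18) = 20/203 = 0.098522.
Check on G: (190 − 210)/(11 − 210) = 0.1005 ✓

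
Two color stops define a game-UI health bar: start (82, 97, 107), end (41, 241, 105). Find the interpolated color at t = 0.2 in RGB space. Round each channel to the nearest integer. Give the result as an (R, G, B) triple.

(74, 126, 107)

R = 82 + 0.2 × (41 − 82) = 82 + 0.2 × -41 = 73.8 → 74
G = 97 + 0.2 × (241 − 97) = 97 + 0.2 × 144 = 125.8 → 126
B = 107 + 0.2 × (105 − 107) = 107 + 0.2 × -2 = 106.6 → 107
So the blended color is (74, 126, 107), about #4a7e6b.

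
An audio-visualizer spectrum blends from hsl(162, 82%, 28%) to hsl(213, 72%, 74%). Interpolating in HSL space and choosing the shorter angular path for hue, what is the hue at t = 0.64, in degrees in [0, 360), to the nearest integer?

Hue arc: Δh = 213 − 162 = 51° (|Δh| ≤ 180, already the shorter path).
H = 162 + 0.64 × (51) = 194.64 → 195°

195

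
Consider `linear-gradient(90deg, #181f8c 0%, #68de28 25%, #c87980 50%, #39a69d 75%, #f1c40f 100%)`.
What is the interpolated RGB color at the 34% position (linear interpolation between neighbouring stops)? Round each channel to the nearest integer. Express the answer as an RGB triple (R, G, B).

(139, 186, 72)

34% lies between the 25% and 50% stops, so the local fraction is t = (34 − 25)/(50 − 25) = 9/25 ≈ 0.36.
#68de28 → (104, 222, 40); #c87980 → (200, 121, 128).
R = 104 + 0.36 × (200 − 104) = 138.56 → 139
G = 222 + 0.36 × (121 − 222) = 185.64 → 186
B = 40 + 0.36 × (128 − 40) = 71.68 → 72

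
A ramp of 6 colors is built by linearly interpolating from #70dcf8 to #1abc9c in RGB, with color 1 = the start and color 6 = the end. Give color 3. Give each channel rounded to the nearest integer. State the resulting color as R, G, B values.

(78, 207, 211)

With 6 swatches and endpoints inclusive, swatch 3 sits at t = (3 − 1)/(6 − 1) = 2/5 ≈ 0.4.
#70dcf8 → (112, 220, 248); #1abc9c → (26, 188, 156).
R = 112 + 0.4 × (26 − 112) = 77.6 → 78
G = 220 + 0.4 × (188 − 220) = 207.2 → 207
B = 248 + 0.4 × (156 − 248) = 211.2 → 211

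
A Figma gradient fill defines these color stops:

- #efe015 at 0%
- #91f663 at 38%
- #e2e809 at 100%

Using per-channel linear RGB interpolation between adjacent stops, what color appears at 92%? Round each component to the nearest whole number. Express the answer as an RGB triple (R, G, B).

(216, 234, 21)

92% lies between the 38% and 100% stops, so the local fraction is t = (92 − 38)/(100 − 38) = 54/62 ≈ 0.871.
#91f663 → (145, 246, 99); #e2e809 → (226, 232, 9).
R = 145 + 0.871 × (226 − 145) = 215.551 → 216
G = 246 + 0.871 × (232 − 246) = 233.806 → 234
B = 99 + 0.871 × (9 − 99) = 20.61 → 21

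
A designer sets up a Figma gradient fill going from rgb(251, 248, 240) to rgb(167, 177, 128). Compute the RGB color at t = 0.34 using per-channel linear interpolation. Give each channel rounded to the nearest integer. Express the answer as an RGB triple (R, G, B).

(222, 224, 202)

R = 251 + 0.34 × (167 − 251) = 251 + 0.34 × -84 = 222.44 → 222
G = 248 + 0.34 × (177 − 248) = 248 + 0.34 × -71 = 223.86 → 224
B = 240 + 0.34 × (128 − 240) = 240 + 0.34 × -112 = 201.92 → 202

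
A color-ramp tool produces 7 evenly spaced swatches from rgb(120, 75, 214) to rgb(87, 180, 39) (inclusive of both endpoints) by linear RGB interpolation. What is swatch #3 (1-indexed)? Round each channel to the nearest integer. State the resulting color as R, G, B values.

With 7 swatches and endpoints inclusive, swatch 3 sits at t = (3 − 1)/(7 − 1) = 2/6 ≈ 0.3333.
R = 120 + 0.3333 × (87 − 120) = 109.001 → 109
G = 75 + 0.3333 × (180 − 75) = 109.996 → 110
B = 214 + 0.3333 × (39 − 214) = 155.673 → 156

(109, 110, 156)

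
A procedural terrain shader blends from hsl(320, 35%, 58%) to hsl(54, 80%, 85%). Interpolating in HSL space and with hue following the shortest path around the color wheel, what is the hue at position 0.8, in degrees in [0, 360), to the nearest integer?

Hue: 54 − 320 = -266°, but |-266| > 180 so the shorter arc goes the other way: Δh = -266 + 360 = 94°.
H = 320 + 0.8 × (94) = 395.2 → 395 → 395 mod 360 = 35°

35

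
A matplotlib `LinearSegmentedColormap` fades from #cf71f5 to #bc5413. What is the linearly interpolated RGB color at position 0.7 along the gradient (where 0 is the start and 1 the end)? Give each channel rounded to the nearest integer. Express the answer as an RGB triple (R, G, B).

#cf71f5 → (207, 113, 245); #bc5413 → (188, 84, 19).
R = 207 + 0.7 × (188 − 207) = 207 + 0.7 × -19 = 193.7 → 194
G = 113 + 0.7 × (84 − 113) = 113 + 0.7 × -29 = 92.7 → 93
B = 245 + 0.7 × (19 − 245) = 245 + 0.7 × -226 = 86.8 → 87
So the blended color is (194, 93, 87), about #c25d57.

(194, 93, 87)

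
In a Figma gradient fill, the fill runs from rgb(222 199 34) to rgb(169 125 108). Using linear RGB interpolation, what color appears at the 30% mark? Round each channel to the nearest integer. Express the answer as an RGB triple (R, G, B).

(206, 177, 56)

30% corresponds to t = 0.3.
R = 222 + 0.3 × (169 − 222) = 222 + 0.3 × -53 = 206.1 → 206
G = 199 + 0.3 × (125 − 199) = 199 + 0.3 × -74 = 176.8 → 177
B = 34 + 0.3 × (108 − 34) = 34 + 0.3 × 74 = 56.2 → 56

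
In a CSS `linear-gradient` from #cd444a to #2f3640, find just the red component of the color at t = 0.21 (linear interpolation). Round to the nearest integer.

R₁ = 205 (from #cd444a), R₂ = 47 (from #2f3640).
R = 205 + 0.21 × (47 − 205) = 171.82 → 172

172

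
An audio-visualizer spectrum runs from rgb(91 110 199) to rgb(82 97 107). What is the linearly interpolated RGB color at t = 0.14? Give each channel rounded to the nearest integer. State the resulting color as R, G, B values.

R = 91 + 0.14 × (82 − 91) = 91 + 0.14 × -9 = 89.74 → 90
G = 110 + 0.14 × (97 − 110) = 110 + 0.14 × -13 = 108.18 → 108
B = 199 + 0.14 × (107 − 199) = 199 + 0.14 × -92 = 186.12 → 186

(90, 108, 186)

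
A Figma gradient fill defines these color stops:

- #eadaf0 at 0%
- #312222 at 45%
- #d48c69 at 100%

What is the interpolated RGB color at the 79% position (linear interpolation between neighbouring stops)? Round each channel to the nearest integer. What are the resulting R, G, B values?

(150, 100, 78)

79% lies between the 45% and 100% stops, so the local fraction is t = (79 − 45)/(100 − 45) = 34/55 ≈ 0.6182.
#312222 → (49, 34, 34); #d48c69 → (212, 140, 105).
R = 49 + 0.6182 × (212 − 49) = 149.767 → 150
G = 34 + 0.6182 × (140 − 34) = 99.529 → 100
B = 34 + 0.6182 × (105 − 34) = 77.892 → 78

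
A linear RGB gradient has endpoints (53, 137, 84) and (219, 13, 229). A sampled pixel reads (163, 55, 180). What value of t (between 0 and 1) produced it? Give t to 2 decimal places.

Invert the lerp on the R channel (largest span, 166): t = (163 − 53) / (219 − 53) = 110/166 = 0.66265.
Check on G: (55 − 137)/(13 − 137) = 0.6613 ✓

0.66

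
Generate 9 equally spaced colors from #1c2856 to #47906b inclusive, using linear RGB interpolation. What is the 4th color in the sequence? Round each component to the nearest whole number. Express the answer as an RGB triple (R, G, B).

(44, 79, 94)

With 9 swatches and endpoints inclusive, swatch 4 sits at t = (4 − 1)/(9 − 1) = 3/8 ≈ 0.375.
#1c2856 → (28, 40, 86); #47906b → (71, 144, 107).
R = 28 + 0.375 × (71 − 28) = 44.125 → 44
G = 40 + 0.375 × (144 − 40) = 79 → 79
B = 86 + 0.375 × (107 − 86) = 93.875 → 94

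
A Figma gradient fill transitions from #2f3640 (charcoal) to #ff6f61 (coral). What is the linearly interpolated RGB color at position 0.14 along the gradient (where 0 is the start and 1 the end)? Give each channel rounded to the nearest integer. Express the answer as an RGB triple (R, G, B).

(76, 62, 69)

#2f3640 → (47, 54, 64); #ff6f61 → (255, 111, 97).
R = 47 + 0.14 × (255 − 47) = 47 + 0.14 × 208 = 76.12 → 76
G = 54 + 0.14 × (111 − 54) = 54 + 0.14 × 57 = 61.98 → 62
B = 64 + 0.14 × (97 − 64) = 64 + 0.14 × 33 = 68.62 → 69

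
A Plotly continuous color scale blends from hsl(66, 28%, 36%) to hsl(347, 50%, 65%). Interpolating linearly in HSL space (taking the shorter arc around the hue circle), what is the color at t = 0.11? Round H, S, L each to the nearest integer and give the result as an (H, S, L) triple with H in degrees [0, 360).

(57, 30, 39)

Hue: 347 − 66 = 281°, but |281| > 180 so the shorter arc goes the other way: Δh = 281 − 360 = -79°.
H = 66 + 0.11 × (-79) = 57.31 → 57°
S = 28 + 0.11 × (50 − 28) = 30.42 → 30%
L = 36 + 0.11 × (65 − 36) = 39.19 → 39%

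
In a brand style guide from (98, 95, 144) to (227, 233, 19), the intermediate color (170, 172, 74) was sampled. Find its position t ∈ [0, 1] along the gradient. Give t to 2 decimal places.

0.56

Invert the lerp on the G channel (largest span, 138): t = (172 − 95) / (233 − 95) = 77/138 = 0.55797.
Check on R: (170 − 98)/(227 − 98) = 0.5581 ✓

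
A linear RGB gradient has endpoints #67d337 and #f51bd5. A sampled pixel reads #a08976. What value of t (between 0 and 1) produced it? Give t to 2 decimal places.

Invert the lerp on the G channel (largest span, 184): t = (137 − 211) / (27 − 211) = -74/-184 = 0.40217.
Check on R: (160 − 103)/(245 − 103) = 0.4014 ✓

0.40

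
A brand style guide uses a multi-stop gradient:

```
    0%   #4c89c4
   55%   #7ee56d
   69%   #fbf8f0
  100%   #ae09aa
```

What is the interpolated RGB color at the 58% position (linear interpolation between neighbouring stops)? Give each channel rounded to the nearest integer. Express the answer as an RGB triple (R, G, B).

(153, 233, 137)

58% lies between the 55% and 69% stops, so the local fraction is t = (58 − 55)/(69 − 55) = 3/14 ≈ 0.2143.
#7ee56d → (126, 229, 109); #fbf8f0 → (251, 248, 240).
R = 126 + 0.2143 × (251 − 126) = 152.787 → 153
G = 229 + 0.2143 × (248 − 229) = 233.072 → 233
B = 109 + 0.2143 × (240 − 109) = 137.073 → 137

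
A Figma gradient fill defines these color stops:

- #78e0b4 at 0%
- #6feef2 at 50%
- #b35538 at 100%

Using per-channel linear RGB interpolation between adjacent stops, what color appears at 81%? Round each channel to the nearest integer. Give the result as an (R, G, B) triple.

81% lies between the 50% and 100% stops, so the local fraction is t = (81 − 50)/(100 − 50) = 31/50 ≈ 0.62.
#6feef2 → (111, 238, 242); #b35538 → (179, 85, 56).
R = 111 + 0.62 × (179 − 111) = 153.16 → 153
G = 238 + 0.62 × (85 − 238) = 143.14 → 143
B = 242 + 0.62 × (56 − 242) = 126.68 → 127

(153, 143, 127)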